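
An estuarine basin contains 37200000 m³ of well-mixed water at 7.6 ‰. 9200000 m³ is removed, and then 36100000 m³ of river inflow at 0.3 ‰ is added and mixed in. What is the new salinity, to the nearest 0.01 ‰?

3.49 ‰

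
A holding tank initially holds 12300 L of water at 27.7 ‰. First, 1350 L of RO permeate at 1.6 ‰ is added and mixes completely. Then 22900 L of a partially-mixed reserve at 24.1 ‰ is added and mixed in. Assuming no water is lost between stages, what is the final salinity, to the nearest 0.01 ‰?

Total salt / total volume:
Initial salt = 12,300×27.7 = 340,710
After stage 1: salt = 340,710 + 1,350×1.6 = 342,870; volume = 13,650 L; S = 25.119 ‰
After stage 2: salt = 342,870 + 22,900×24.1 = 894,760; volume = 36,550 L
S = 894,760 / 36,550 = 24.4804 ‰

24.48 ‰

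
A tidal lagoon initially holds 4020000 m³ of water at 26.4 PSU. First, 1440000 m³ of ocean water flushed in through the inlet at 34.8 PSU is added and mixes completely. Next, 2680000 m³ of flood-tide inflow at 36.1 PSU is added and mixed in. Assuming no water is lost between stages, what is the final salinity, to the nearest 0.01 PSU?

31.08 PSU

Total salt / total volume:
Initial salt = 4,020,000×26.4 = 106,128,000
After stage 1: salt = 106,128,000 + 1,440,000×34.8 = 156,240,000; volume = 5,460,000 m³; S = 28.615 PSU
After stage 2: salt = 156,240,000 + 2,680,000×36.1 = 252,988,000; volume = 8,140,000 m³
S = 252,988,000 / 8,140,000 = 31.0796 PSU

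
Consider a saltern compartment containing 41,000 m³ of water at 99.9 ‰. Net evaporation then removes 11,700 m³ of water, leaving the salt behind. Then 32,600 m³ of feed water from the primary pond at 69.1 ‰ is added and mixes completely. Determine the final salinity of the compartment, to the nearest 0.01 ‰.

102.56 ‰

After evaporation: salt = 41,000×99.9 = 4,095,900; volume = 41,000 − 11,700 = 29,300 m³
After mixing: salt = 4,095,900 + 32,600×69.1 = 6,348,560; volume = 29,300 + 32,600 = 61,900 m³
S = 6,348,560 / 61,900 = 102.5616 ‰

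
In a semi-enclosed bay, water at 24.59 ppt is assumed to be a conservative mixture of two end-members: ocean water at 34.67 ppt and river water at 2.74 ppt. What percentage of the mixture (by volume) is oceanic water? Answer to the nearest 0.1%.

68.4%

Let g be the oceanic fraction. Salt balance per unit volume:
g×34.67 + (1−g)×2.74 = 24.59
g = (24.59 − 2.74) / (34.67 − 2.74) = 21.85/31.93 = 0.6843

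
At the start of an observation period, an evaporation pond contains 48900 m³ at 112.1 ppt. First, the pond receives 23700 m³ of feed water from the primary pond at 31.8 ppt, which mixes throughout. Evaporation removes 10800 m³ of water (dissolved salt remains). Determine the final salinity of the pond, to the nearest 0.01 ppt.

100.90 ppt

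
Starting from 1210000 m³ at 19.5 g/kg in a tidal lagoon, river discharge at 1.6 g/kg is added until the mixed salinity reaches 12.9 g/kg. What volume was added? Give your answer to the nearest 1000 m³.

Salt balance: 1,210,000×19.5 + V×1.6 = (1,210,000+V)×12.9
23,595,000 + 1.6V = 15,609,000 + 12.9V
7,986,000 = 11.3V
V = 706,725.66 m³

707000 m³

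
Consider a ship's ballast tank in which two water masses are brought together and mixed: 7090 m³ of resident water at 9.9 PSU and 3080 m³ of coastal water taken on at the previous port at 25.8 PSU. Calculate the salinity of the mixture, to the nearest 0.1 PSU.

14.7 PSU

Conserving salt mass:
salt = 7,090×9.9 + 3,080×25.8 = 70,191 + 79,464 = 149,655
volume = 7,090 + 3,080 = 10,170 m³
S = 149,655 / 10,170 = 14.715 PSU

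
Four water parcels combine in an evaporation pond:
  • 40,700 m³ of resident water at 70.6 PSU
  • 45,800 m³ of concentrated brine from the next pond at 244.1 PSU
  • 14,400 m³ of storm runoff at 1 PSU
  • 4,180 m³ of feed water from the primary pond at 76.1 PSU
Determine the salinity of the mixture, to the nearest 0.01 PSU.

Total salt / total volume:
salt = 40,700×70.6 + 45,800×244.1 + 14,400×1 + 4,180×76.1 = 2,873,420 + 11,179,780 + 14,400 + 318,098 = 14,385,698
volume = 40,700 + 45,800 + 14,400 + 4,180 = 105,080 m³
S = 14,385,698 / 105,080 = 136.9023 PSU

136.90 PSU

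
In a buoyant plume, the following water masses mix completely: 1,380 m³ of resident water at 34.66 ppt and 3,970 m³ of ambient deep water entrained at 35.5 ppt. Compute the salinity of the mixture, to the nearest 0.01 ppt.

Weighted by volume,
salt = 1,380×34.66 + 3,970×35.5 = 47,830.8 + 140,935 = 188,765.8
volume = 1,380 + 3,970 = 5,350 m³
S = 188,765.8 / 5,350 = 35.2833 ppt

35.28 ppt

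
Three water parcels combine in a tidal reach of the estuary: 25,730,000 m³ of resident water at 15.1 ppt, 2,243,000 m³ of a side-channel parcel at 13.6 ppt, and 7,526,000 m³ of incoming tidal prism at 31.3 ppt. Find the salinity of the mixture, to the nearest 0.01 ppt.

Total salt / total volume:
salt = 25,730,000×15.1 + 2,243,000×13.6 + 7,526,000×31.3 = 388,523,000 + 30,504,800 + 235,563,800 = 654,591,600
volume = 25,730,000 + 2,243,000 + 7,526,000 = 35,499,000 m³
S = 654,591,600 / 35,499,000 = 18.4397 ppt

18.44 ppt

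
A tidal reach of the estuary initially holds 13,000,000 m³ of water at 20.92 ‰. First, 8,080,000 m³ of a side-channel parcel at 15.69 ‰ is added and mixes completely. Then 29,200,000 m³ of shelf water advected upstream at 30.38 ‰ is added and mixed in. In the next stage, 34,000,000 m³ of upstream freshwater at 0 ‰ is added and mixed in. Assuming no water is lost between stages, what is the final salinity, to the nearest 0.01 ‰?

15.26 ‰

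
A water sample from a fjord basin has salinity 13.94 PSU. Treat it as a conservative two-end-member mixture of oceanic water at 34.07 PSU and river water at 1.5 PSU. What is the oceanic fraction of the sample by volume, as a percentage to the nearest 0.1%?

38.2%

Let g be the oceanic fraction. Salt balance per unit volume:
g×34.07 + (1−g)×1.5 = 13.94
g = (13.94 − 1.5) / (34.07 − 1.5) = 12.44/32.57 = 0.3819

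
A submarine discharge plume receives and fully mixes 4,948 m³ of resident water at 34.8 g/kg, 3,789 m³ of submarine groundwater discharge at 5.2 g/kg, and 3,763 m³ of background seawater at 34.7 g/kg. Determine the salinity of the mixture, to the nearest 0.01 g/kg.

25.80 g/kg

Mass of salt is conserved:
salt = 4,948×34.8 + 3,789×5.2 + 3,763×34.7 = 172,190.4 + 19,702.8 + 130,576.1 = 322,469.3
volume = 4,948 + 3,789 + 3,763 = 12,500 m³
S = 322,469.3 / 12,500 = 25.7975 g/kg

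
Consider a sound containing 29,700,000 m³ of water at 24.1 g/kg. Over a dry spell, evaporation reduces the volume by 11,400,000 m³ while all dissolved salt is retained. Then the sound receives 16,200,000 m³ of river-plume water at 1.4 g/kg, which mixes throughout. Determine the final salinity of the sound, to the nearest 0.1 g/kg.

21.4 g/kg

After evaporation: salt = 29,700,000×24.1 = 715,770,000; volume = 29,700,000 − 11,400,000 = 18,300,000 m³
After mixing: salt = 715,770,000 + 16,200,000×1.4 = 738,450,000; volume = 18,300,000 + 16,200,000 = 34,500,000 m³
S = 738,450,000 / 34,500,000 = 21.4043 g/kg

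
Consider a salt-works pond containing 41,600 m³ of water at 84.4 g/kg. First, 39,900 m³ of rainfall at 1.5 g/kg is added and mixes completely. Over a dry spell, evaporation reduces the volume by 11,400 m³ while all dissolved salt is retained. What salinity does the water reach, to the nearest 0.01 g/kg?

After mixing: salt = 41,600×84.4 + 39,900×1.5 = 3,570,890; volume = 81,500 m³
After evaporation: salt unchanged = 3,570,890; volume = 81,500 − 11,400 = 70,100 m³
S = 3,570,890 / 70,100 = 50.9399 g/kg

50.94 g/kg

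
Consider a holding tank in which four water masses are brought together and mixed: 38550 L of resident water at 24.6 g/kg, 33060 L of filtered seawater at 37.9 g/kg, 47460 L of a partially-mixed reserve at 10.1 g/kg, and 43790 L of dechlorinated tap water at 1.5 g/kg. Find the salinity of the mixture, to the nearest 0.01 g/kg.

Total salt / total volume:
salt = 38,550×24.6 + 33,060×37.9 + 47,460×10.1 + 43,790×1.5 = 948,330 + 1,252,974 + 479,346 + 65,685 = 2,746,335
volume = 38,550 + 33,060 + 47,460 + 43,790 = 162,860 L
S = 2,746,335 / 162,860 = 16.8632 g/kg

16.86 g/kg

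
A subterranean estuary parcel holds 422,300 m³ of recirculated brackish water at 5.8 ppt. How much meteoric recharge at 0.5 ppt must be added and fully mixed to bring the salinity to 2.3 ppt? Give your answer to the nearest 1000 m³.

Salt balance: 422,300×5.8 + V×0.5 = (422,300+V)×2.3
2,449,340 + 0.5V = 971,290 + 2.3V
1,478,050 = 1.8V
V = 821,138.89 m³

821000 m³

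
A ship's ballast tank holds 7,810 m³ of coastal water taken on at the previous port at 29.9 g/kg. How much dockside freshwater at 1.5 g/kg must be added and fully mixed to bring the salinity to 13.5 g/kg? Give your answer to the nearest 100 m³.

10700 m³

Salt balance: 7,810×29.9 + V×1.5 = (7,810+V)×13.5
233,519 + 1.5V = 105,435 + 13.5V
128,084 = 12V
V = 10,673.67 m³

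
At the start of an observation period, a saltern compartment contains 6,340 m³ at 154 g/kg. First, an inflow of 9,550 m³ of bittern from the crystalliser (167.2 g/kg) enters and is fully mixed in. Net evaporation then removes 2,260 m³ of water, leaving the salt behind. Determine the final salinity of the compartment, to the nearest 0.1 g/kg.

After mixing: salt = 6,340×154 + 9,550×167.2 = 2,573,120; volume = 15,890 m³
After evaporation: salt unchanged = 2,573,120; volume = 15,890 − 2,260 = 13,630 m³
S = 2,573,120 / 13,630 = 188.7836 g/kg

188.8 g/kg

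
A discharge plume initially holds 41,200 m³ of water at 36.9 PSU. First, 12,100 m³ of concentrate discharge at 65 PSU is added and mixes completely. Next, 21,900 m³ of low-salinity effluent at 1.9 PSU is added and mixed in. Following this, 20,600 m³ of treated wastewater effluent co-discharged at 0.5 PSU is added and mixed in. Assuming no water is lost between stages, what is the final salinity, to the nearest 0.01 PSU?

Weighted by volume,
Initial salt = 41,200×36.9 = 1,520,280
After stage 1: salt = 1,520,280 + 12,100×65 = 2,306,780; volume = 53,300 m³; S = 43.279 PSU
After stage 2: salt = 2,306,780 + 21,900×1.9 = 2,348,390; volume = 75,200 m³; S = 31.229 PSU
After stage 3: salt = 2,348,390 + 20,600×0.5 = 2,358,690; volume = 95,800 m³
S = 2,358,690 / 95,800 = 24.621 PSU

24.62 PSU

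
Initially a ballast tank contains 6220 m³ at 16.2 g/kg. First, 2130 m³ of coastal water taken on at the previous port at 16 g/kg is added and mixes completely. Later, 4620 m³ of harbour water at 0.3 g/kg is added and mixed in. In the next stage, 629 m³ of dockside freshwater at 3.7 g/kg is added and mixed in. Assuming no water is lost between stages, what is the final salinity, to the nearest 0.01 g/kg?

Total salt / total volume:
Initial salt = 6,220×16.2 = 100,764
After stage 1: salt = 100,764 + 2,130×16 = 134,844; volume = 8,350 m³; S = 16.149 g/kg
After stage 2: salt = 134,844 + 4,620×0.3 = 136,230; volume = 12,970 m³; S = 10.503 g/kg
After stage 3: salt = 136,230 + 629×3.7 = 138,557.3; volume = 13,599 m³
S = 138,557.3 / 13,599 = 10.1888 g/kg

10.19 g/kg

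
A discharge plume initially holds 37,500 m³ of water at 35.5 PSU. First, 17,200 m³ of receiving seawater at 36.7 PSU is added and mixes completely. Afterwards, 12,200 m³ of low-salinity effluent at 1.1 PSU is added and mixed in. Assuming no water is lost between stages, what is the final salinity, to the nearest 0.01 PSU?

29.54 PSU

By conservation of dissolved salt,
Initial salt = 37,500×35.5 = 1,331,250
After stage 1: salt = 1,331,250 + 17,200×36.7 = 1,962,490; volume = 54,700 m³; S = 35.877 PSU
After stage 2: salt = 1,962,490 + 12,200×1.1 = 1,975,910; volume = 66,900 m³
S = 1,975,910 / 66,900 = 29.5353 PSU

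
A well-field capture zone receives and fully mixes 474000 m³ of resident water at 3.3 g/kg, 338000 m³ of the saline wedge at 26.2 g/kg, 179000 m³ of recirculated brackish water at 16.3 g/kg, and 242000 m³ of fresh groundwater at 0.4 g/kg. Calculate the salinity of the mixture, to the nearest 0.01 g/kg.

10.90 g/kg

Mass of salt is conserved:
salt = 474,000×3.3 + 338,000×26.2 + 179,000×16.3 + 242,000×0.4 = 1,564,200 + 8,855,600 + 2,917,700 + 96,800 = 13,434,300
volume = 474,000 + 338,000 + 179,000 + 242,000 = 1,233,000 m³
S = 13,434,300 / 1,233,000 = 10.8956 g/kg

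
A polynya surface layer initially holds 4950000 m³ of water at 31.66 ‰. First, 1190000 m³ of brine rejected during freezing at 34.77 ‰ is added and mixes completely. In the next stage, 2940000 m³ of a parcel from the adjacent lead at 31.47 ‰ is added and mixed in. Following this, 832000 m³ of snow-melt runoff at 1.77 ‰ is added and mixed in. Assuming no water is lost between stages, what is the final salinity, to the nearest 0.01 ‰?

Mass of salt is conserved:
Initial salt = 4,950,000×31.66 = 156,717,000
After stage 1: salt = 156,717,000 + 1,190,000×34.77 = 198,093,300; volume = 6,140,000 m³; S = 32.263 ‰
After stage 2: salt = 198,093,300 + 2,940,000×31.47 = 290,615,100; volume = 9,080,000 m³; S = 32.006 ‰
After stage 3: salt = 290,615,100 + 832,000×1.77 = 292,087,740; volume = 9,912,000 m³
S = 292,087,740 / 9,912,000 = 29.4681 ‰

29.47 ‰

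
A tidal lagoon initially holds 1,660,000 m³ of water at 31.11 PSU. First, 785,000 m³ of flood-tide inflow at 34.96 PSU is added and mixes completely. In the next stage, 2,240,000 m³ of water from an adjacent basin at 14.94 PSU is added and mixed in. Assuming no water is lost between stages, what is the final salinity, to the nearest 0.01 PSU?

24.02 PSU

Conserving salt mass:
Initial salt = 1,660,000×31.11 = 51,642,600
After stage 1: salt = 51,642,600 + 785,000×34.96 = 79,086,200; volume = 2,445,000 m³; S = 32.346 PSU
After stage 2: salt = 79,086,200 + 2,240,000×14.94 = 112,551,800; volume = 4,685,000 m³
S = 112,551,800 / 4,685,000 = 24.0239 PSU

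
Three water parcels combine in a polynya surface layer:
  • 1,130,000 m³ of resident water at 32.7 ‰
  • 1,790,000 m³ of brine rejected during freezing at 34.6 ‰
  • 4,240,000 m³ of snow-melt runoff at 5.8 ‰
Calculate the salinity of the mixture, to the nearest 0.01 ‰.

17.25 ‰

Conserving salt mass:
salt = 1,130,000×32.7 + 1,790,000×34.6 + 4,240,000×5.8 = 36,951,000 + 61,934,000 + 24,592,000 = 123,477,000
volume = 1,130,000 + 1,790,000 + 4,240,000 = 7,160,000 m³
S = 123,477,000 / 7,160,000 = 17.2454 ‰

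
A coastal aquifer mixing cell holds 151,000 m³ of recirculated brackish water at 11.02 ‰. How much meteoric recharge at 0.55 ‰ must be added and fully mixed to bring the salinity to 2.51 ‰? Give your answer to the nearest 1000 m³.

656000 m³

Salt balance: 151,000×11.02 + V×0.55 = (151,000+V)×2.51
1,664,020 + 0.55V = 379,010 + 2.51V
1,285,010 = 1.96V
V = 655,617.35 m³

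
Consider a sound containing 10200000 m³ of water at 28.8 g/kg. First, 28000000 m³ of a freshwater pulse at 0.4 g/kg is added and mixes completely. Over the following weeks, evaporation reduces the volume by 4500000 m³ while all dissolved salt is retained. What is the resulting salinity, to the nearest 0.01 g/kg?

After mixing: salt = 10,200,000×28.8 + 28,000,000×0.4 = 304,960,000; volume = 38,200,000 m³
After evaporation: salt unchanged = 304,960,000; volume = 38,200,000 − 4,500,000 = 33,700,000 m³
S = 304,960,000 / 33,700,000 = 9.0493 g/kg

9.05 g/kg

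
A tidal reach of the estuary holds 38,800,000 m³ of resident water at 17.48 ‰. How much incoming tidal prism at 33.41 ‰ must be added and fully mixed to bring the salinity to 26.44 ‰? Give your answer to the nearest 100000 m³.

Salt balance: 38,800,000×17.48 + V×33.41 = (38,800,000+V)×26.44
678,224,000 + 33.41V = 1,025,872,000 + 26.44V
347,648,000 = 6.97V
V = 49,877,761.84 m³

49900000 m³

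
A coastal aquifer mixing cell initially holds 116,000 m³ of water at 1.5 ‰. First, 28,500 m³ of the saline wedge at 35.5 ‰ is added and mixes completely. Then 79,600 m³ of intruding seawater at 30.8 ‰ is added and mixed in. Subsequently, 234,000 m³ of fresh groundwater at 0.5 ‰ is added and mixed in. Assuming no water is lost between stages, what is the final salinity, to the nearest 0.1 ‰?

Salt balance:
Initial salt = 116,000×1.5 = 174,000
After stage 1: salt = 174,000 + 28,500×35.5 = 1,185,750; volume = 144,500 m³; S = 8.206 ‰
After stage 2: salt = 1,185,750 + 79,600×30.8 = 3,637,430; volume = 224,100 m³; S = 16.231 ‰
After stage 3: salt = 3,637,430 + 234,000×0.5 = 3,754,430; volume = 458,100 m³
S = 3,754,430 / 458,100 = 8.1957 ‰

8.2 ‰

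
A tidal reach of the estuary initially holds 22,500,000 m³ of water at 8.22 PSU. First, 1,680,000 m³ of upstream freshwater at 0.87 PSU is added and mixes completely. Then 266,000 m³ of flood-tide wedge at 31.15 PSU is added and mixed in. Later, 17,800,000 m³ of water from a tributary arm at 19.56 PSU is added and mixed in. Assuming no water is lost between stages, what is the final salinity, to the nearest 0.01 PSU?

12.85 PSU

Conserving salt mass:
Initial salt = 22,500,000×8.22 = 184,950,000
After stage 1: salt = 184,950,000 + 1,680,000×0.87 = 186,411,600; volume = 24,180,000 m³; S = 7.709 PSU
After stage 2: salt = 186,411,600 + 266,000×31.15 = 194,697,500; volume = 24,446,000 m³; S = 7.964 PSU
After stage 3: salt = 194,697,500 + 17,800,000×19.56 = 542,865,500; volume = 42,246,000 m³
S = 542,865,500 / 42,246,000 = 12.8501 PSU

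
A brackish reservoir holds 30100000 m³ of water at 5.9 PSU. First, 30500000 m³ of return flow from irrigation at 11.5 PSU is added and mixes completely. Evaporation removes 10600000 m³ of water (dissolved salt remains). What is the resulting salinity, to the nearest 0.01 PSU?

10.57 PSU

After mixing: salt = 30,100,000×5.9 + 30,500,000×11.5 = 528,340,000; volume = 60,600,000 m³
After evaporation: salt unchanged = 528,340,000; volume = 60,600,000 − 10,600,000 = 50,000,000 m³
S = 528,340,000 / 50,000,000 = 10.5668 PSU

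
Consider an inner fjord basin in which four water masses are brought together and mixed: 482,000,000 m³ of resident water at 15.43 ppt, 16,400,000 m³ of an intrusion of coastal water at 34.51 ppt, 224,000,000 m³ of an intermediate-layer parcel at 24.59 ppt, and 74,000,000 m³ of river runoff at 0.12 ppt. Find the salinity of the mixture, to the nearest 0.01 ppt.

Weighted by volume,
salt = 482,000,000×15.43 + 16,400,000×34.51 + 224,000,000×24.59 + 74,000,000×0.12 = 7,437,260,000 + 565,964,000 + 5,508,160,000 + 8,880,000 = 13,520,264,000
volume = 482,000,000 + 16,400,000 + 224,000,000 + 74,000,000 = 796,400,000 m³
S = 13,520,264,000 / 796,400,000 = 16.9767 ppt

16.98 ppt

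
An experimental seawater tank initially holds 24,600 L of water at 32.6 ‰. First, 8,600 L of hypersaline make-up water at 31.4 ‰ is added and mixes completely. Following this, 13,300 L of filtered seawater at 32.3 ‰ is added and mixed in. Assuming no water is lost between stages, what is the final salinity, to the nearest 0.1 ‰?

32.3 ‰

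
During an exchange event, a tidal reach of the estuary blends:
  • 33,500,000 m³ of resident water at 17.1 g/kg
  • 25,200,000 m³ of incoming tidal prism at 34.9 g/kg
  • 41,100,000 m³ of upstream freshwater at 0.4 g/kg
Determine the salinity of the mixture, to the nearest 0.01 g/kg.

14.72 g/kg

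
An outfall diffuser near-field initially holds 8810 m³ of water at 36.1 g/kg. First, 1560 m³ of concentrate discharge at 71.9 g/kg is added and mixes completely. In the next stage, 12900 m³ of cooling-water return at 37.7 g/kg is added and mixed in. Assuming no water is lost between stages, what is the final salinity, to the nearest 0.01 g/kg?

39.39 g/kg

Salt balance:
Initial salt = 8,810×36.1 = 318,041
After stage 1: salt = 318,041 + 1,560×71.9 = 430,205; volume = 10,370 m³; S = 41.486 g/kg
After stage 2: salt = 430,205 + 12,900×37.7 = 916,535; volume = 23,270 m³
S = 916,535 / 23,270 = 39.387 g/kg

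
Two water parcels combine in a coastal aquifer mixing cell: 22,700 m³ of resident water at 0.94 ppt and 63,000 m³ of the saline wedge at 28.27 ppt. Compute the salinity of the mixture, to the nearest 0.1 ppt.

21.0 ppt

By conservation of dissolved salt,
salt = 22,700×0.94 + 63,000×28.27 = 21,338 + 1,781,010 = 1,802,348
volume = 22,700 + 63,000 = 85,700 m³
S = 1,802,348 / 85,700 = 21.031 ppt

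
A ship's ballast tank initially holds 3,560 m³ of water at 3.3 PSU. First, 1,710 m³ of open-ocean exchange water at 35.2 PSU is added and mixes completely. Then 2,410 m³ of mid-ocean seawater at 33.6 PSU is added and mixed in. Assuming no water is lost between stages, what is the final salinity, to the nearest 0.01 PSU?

19.91 PSU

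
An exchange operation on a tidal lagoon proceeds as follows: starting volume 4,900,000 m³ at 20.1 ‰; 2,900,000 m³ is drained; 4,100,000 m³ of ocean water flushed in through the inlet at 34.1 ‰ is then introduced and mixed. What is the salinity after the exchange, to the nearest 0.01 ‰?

Remaining after removal: 2,000,000 m³ at 20.1 ‰ (salt = 40,200,000)
After addition: salt = 40,200,000 + 4,100,000×34.1 = 180,010,000; volume = 6,100,000 m³
S = 180,010,000 / 6,100,000 = 29.5098 ‰

29.51 ‰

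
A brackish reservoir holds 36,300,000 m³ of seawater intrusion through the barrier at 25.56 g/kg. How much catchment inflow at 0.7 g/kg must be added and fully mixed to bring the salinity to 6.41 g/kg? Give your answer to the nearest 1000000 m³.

122000000 m³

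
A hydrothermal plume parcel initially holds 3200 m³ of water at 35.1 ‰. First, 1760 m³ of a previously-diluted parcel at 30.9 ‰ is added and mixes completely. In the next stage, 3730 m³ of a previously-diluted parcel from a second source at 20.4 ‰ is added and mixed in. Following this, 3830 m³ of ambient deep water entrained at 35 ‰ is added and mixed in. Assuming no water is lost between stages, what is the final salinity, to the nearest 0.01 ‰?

30.10 ‰

By conservation of dissolved salt,
Initial salt = 3,200×35.1 = 112,320
After stage 1: salt = 112,320 + 1,760×30.9 = 166,704; volume = 4,960 m³; S = 33.61 ‰
After stage 2: salt = 166,704 + 3,730×20.4 = 242,796; volume = 8,690 m³; S = 27.94 ‰
After stage 3: salt = 242,796 + 3,830×35 = 376,846; volume = 12,520 m³
S = 376,846 / 12,520 = 30.0995 ‰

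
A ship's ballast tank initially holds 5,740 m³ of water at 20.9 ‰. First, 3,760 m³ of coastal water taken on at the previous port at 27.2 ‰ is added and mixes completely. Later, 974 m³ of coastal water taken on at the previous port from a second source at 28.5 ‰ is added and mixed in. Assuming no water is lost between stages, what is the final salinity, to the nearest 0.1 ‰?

23.9 ‰

Weighted by volume,
Initial salt = 5,740×20.9 = 119,966
After stage 1: salt = 119,966 + 3,760×27.2 = 222,238; volume = 9,500 m³; S = 23.393 ‰
After stage 2: salt = 222,238 + 974×28.5 = 249,997; volume = 10,474 m³
S = 249,997 / 10,474 = 23.8683 ‰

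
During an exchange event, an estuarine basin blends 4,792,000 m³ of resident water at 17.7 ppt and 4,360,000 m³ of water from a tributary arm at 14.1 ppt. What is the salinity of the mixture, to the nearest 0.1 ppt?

Weighted by volume,
salt = 4,792,000×17.7 + 4,360,000×14.1 = 84,818,400 + 61,476,000 = 146,294,400
volume = 4,792,000 + 4,360,000 = 9,152,000 m³
S = 146,294,400 / 9,152,000 = 15.985 ppt

16.0 ppt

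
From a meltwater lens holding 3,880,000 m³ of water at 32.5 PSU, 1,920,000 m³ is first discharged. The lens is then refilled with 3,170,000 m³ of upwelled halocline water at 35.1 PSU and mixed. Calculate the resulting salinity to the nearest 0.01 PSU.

34.11 PSU

Remaining after removal: 1,960,000 m³ at 32.5 PSU (salt = 63,700,000)
After addition: salt = 63,700,000 + 3,170,000×35.1 = 174,967,000; volume = 5,130,000 m³
S = 174,967,000 / 5,130,000 = 34.1066 PSU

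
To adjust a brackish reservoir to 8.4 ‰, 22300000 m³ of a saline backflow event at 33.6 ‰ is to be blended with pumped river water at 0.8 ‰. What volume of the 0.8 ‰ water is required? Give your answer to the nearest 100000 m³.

73900000 m³

Salt balance: 22,300,000×33.6 + V×0.8 = (22,300,000+V)×8.4
749,280,000 + 0.8V = 187,320,000 + 8.4V
561,960,000 = 7.6V
V = 73,942,105.26 m³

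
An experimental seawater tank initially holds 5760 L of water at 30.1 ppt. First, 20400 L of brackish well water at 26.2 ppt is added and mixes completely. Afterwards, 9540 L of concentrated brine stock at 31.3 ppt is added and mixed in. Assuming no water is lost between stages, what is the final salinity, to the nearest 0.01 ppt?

28.19 ppt

Conserving salt mass:
Initial salt = 5,760×30.1 = 173,376
After stage 1: salt = 173,376 + 20,400×26.2 = 707,856; volume = 26,160 L; S = 27.059 ppt
After stage 2: salt = 707,856 + 9,540×31.3 = 1,006,458; volume = 35,700 L
S = 1,006,458 / 35,700 = 28.1921 ppt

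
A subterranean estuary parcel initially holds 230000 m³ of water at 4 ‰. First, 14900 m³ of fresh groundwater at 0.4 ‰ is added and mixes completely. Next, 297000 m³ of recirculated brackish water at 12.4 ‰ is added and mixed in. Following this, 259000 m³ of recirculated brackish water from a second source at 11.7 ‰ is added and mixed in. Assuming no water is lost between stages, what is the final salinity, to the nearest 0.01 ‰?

9.54 ‰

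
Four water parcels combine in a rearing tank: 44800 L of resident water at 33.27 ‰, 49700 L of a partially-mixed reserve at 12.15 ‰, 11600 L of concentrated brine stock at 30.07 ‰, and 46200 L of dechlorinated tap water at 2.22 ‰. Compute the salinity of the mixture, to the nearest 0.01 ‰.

16.72 ‰

Salt balance:
salt = 44,800×33.27 + 49,700×12.15 + 11,600×30.07 + 46,200×2.22 = 1,490,496 + 603,855 + 348,812 + 102,564 = 2,545,727
volume = 44,800 + 49,700 + 11,600 + 46,200 = 152,300 L
S = 2,545,727 / 152,300 = 16.7152 ‰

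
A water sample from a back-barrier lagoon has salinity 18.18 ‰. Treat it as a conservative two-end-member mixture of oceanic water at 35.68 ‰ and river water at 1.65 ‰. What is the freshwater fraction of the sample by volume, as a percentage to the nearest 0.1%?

Let f be the freshwater fraction. Salt balance per unit volume:
f×1.65 + (1−f)×35.68 = 18.18
f = (35.68 − 18.18) / (35.68 − 1.65) = 17.5/34.03 = 0.5143

51.4%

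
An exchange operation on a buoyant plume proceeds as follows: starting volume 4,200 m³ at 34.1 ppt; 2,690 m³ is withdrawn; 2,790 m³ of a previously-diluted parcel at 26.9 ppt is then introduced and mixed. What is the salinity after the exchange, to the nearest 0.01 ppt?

29.43 ppt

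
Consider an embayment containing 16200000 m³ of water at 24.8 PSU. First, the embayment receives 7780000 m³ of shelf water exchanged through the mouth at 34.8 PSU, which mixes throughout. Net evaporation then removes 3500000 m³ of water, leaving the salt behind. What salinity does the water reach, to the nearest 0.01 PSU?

After mixing: salt = 16,200,000×24.8 + 7,780,000×34.8 = 672,504,000; volume = 23,980,000 m³
After evaporation: salt unchanged = 672,504,000; volume = 23,980,000 − 3,500,000 = 20,480,000 m³
S = 672,504,000 / 20,480,000 = 32.8371 PSU

32.84 PSU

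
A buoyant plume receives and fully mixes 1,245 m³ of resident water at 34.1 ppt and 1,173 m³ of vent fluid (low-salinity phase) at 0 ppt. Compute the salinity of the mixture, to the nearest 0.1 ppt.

17.6 ppt

Salt balance:
salt = 1,245×34.1 + 1,173×0 = 42,454.5 + 0 = 42,454.5
volume = 1,245 + 1,173 = 2,418 m³
S = 42,454.5 / 2,418 = 17.558 ppt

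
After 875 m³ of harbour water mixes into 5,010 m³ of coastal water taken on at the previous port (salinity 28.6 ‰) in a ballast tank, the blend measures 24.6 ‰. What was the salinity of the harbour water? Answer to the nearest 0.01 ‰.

1.70 ‰

Salt balance: 5,010×28.6 + 875×S = 5,885×24.6
143,286 + 875·S = 144,771
S = (144,771 − 143,286) / 875 = 1.6971 ‰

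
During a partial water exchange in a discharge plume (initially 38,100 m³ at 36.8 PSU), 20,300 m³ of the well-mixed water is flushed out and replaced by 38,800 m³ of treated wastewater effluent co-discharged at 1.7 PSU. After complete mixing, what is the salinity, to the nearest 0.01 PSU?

Remaining after removal: 17,800 m³ at 36.8 PSU (salt = 655,040)
After addition: salt = 655,040 + 38,800×1.7 = 721,000; volume = 56,600 m³
S = 721,000 / 56,600 = 12.7385 PSU

12.74 PSU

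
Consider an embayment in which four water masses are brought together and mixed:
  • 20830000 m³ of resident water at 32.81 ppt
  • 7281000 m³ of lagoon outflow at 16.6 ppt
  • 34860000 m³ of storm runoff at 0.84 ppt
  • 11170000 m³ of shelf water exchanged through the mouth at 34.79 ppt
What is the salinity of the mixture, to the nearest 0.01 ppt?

Conserving salt mass:
salt = 20,830,000×32.81 + 7,281,000×16.6 + 34,860,000×0.84 + 11,170,000×34.79 = 683,432,300 + 120,864,600 + 29,282,400 + 388,604,300 = 1,222,183,600
volume = 20,830,000 + 7,281,000 + 34,860,000 + 11,170,000 = 74,141,000 m³
S = 1,222,183,600 / 74,141,000 = 16.4846 ppt

16.48 ppt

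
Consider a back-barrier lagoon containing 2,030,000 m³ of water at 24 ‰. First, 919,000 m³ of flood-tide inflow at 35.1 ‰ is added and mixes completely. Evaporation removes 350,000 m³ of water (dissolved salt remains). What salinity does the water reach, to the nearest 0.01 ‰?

After mixing: salt = 2,030,000×24 + 919,000×35.1 = 80,976,900; volume = 2,949,000 m³
After evaporation: salt unchanged = 80,976,900; volume = 2,949,000 − 350,000 = 2,599,000 m³
S = 80,976,900 / 2,599,000 = 31.1569 ‰

31.16 ‰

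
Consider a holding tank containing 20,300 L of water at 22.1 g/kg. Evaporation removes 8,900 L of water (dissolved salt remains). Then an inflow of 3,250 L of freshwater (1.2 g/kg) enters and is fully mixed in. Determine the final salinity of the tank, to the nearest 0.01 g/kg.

30.89 g/kg

After evaporation: salt = 20,300×22.1 = 448,630; volume = 20,300 − 8,900 = 11,400 L
After mixing: salt = 448,630 + 3,250×1.2 = 452,530; volume = 11,400 + 3,250 = 14,650 L
S = 452,530 / 14,650 = 30.8894 g/kg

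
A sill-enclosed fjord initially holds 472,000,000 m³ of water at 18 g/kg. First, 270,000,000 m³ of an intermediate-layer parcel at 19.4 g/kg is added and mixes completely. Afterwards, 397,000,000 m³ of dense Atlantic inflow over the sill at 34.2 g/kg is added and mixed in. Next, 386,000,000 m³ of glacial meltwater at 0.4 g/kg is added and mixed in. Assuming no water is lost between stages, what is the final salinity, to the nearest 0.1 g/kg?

Total salt / total volume:
Initial salt = 472,000,000×18 = 8,496,000,000
After stage 1: salt = 8,496,000,000 + 270,000,000×19.4 = 13,734,000,000; volume = 742,000,000 m³; S = 18.509 g/kg
After stage 2: salt = 13,734,000,000 + 397,000,000×34.2 = 27,311,400,000; volume = 1,139,000,000 m³; S = 23.978 g/kg
After stage 3: salt = 27,311,400,000 + 386,000,000×0.4 = 27,465,800,000; volume = 1,525,000,000 m³
S = 27,465,800,000 / 1,525,000,000 = 18.0104 g/kg

18.0 g/kg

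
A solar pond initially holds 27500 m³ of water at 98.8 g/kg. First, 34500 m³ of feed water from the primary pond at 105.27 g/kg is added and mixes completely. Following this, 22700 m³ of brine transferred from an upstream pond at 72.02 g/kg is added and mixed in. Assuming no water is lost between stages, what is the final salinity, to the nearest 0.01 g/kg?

Mass of salt is conserved:
Initial salt = 27,500×98.8 = 2,717,000
After stage 1: salt = 2,717,000 + 34,500×105.27 = 6,348,815; volume = 62,000 m³; S = 102.4 g/kg
After stage 2: salt = 6,348,815 + 22,700×72.02 = 7,983,669; volume = 84,700 m³
S = 7,983,669 / 84,700 = 94.2582 g/kg

94.26 g/kg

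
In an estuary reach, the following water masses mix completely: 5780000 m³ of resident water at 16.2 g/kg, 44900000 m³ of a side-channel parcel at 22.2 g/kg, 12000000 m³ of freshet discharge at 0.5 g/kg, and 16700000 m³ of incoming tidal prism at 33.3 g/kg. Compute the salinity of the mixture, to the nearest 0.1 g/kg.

Salt balance:
salt = 5,780,000×16.2 + 44,900,000×22.2 + 12,000,000×0.5 + 16,700,000×33.3 = 93,636,000 + 996,780,000 + 6,000,000 + 556,110,000 = 1,652,526,000
volume = 5,780,000 + 44,900,000 + 12,000,000 + 16,700,000 = 79,380,000 m³
S = 1,652,526,000 / 79,380,000 = 20.818 g/kg

20.8 g/kg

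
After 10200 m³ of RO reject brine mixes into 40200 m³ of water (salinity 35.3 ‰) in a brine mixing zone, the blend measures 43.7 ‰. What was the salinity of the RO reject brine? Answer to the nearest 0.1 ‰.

76.8 ‰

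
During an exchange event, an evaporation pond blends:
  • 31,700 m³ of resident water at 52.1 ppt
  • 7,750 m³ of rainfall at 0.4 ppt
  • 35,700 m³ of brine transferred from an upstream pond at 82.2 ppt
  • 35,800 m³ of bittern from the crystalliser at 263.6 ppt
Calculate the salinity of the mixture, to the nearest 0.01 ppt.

Total salt / total volume:
salt = 31,700×52.1 + 7,750×0.4 + 35,700×82.2 + 35,800×263.6 = 1,651,570 + 3,100 + 2,934,540 + 9,436,880 = 14,026,090
volume = 31,700 + 7,750 + 35,700 + 35,800 = 110,950 m³
S = 14,026,090 / 110,950 = 126.4181 ppt

126.42 ppt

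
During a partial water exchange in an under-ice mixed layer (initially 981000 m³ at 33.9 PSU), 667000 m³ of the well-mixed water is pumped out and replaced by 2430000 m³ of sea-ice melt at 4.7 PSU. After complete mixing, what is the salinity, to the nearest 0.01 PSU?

8.04 PSU

Remaining after removal: 314,000 m³ at 33.9 PSU (salt = 10,644,600)
After addition: salt = 10,644,600 + 2,430,000×4.7 = 22,065,600; volume = 2,744,000 m³
S = 22,065,600 / 2,744,000 = 8.0414 PSU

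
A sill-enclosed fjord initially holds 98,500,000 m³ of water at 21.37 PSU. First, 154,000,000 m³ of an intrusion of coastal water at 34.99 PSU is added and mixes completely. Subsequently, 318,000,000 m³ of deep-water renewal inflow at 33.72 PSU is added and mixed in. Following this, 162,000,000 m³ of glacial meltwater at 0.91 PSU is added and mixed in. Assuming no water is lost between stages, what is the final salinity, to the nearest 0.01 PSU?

25.07 PSU

By conservation of dissolved salt,
Initial salt = 98,500,000×21.37 = 2,104,945,000
After stage 1: salt = 2,104,945,000 + 154,000,000×34.99 = 7,493,405,000; volume = 252,500,000 m³; S = 29.677 PSU
After stage 2: salt = 7,493,405,000 + 318,000,000×33.72 = 18,216,365,000; volume = 570,500,000 m³; S = 31.931 PSU
After stage 3: salt = 18,216,365,000 + 162,000,000×0.91 = 18,363,785,000; volume = 732,500,000 m³
S = 18,363,785,000 / 732,500,000 = 25.07 PSU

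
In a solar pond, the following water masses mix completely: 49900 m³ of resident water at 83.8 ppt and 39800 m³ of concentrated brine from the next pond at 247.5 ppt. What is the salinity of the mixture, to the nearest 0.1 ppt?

156.4 ppt

Total salt / total volume:
salt = 49,900×83.8 + 39,800×247.5 = 4,181,620 + 9,850,500 = 14,032,120
volume = 49,900 + 39,800 = 89,700 m³
S = 14,032,120 / 89,700 = 156.434 ppt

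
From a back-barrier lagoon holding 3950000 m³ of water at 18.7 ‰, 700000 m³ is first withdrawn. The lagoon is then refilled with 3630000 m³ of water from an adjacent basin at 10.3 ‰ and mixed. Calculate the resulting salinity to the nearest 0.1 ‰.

Remaining after removal: 3,250,000 m³ at 18.7 ‰ (salt = 60,775,000)
After addition: salt = 60,775,000 + 3,630,000×10.3 = 98,164,000; volume = 6,880,000 m³
S = 98,164,000 / 6,880,000 = 14.268 ‰

14.3 ‰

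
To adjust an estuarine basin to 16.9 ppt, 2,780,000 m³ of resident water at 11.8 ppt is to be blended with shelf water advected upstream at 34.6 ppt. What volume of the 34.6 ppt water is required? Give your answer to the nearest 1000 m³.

Salt balance: 2,780,000×11.8 + V×34.6 = (2,780,000+V)×16.9
32,804,000 + 34.6V = 46,982,000 + 16.9V
14,178,000 = 17.7V
V = 801,016.95 m³

801000 m³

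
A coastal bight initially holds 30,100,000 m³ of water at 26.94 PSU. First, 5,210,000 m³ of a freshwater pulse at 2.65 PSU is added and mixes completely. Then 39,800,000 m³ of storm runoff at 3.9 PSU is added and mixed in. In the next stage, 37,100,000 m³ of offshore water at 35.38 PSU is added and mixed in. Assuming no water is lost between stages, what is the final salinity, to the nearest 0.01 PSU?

20.43 PSU

Conserving salt mass:
Initial salt = 30,100,000×26.94 = 810,894,000
After stage 1: salt = 810,894,000 + 5,210,000×2.65 = 824,700,500; volume = 35,310,000 m³; S = 23.356 PSU
After stage 2: salt = 824,700,500 + 39,800,000×3.9 = 979,920,500; volume = 75,110,000 m³; S = 13.046 PSU
After stage 3: salt = 979,920,500 + 37,100,000×35.38 = 2,292,518,500; volume = 112,210,000 m³
S = 2,292,518,500 / 112,210,000 = 20.4306 PSU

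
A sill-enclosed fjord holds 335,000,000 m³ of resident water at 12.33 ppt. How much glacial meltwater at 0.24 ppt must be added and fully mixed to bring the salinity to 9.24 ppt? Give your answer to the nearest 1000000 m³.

115000000 m³

Salt balance: 335,000,000×12.33 + V×0.24 = (335,000,000+V)×9.24
4,130,550,000 + 0.24V = 3,095,400,000 + 9.24V
1,035,150,000 = 9V
V = 115,016,666.67 m³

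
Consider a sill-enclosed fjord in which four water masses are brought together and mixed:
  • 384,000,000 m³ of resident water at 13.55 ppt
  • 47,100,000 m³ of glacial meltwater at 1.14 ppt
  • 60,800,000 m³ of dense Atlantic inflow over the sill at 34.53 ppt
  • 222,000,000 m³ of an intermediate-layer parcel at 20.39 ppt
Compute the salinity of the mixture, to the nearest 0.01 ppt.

Weighted by volume,
salt = 384,000,000×13.55 + 47,100,000×1.14 + 60,800,000×34.53 + 222,000,000×20.39 = 5,203,200,000 + 53,694,000 + 2,099,424,000 + 4,526,580,000 = 11,882,898,000
volume = 384,000,000 + 47,100,000 + 60,800,000 + 222,000,000 = 713,900,000 m³
S = 11,882,898,000 / 713,900,000 = 16.645 ppt

16.65 ppt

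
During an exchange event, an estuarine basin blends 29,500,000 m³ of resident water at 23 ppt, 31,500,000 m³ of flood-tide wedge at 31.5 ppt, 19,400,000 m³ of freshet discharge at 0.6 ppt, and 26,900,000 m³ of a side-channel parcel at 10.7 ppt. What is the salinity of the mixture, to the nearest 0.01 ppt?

18.36 ppt

Salt balance:
salt = 29,500,000×23 + 31,500,000×31.5 + 19,400,000×0.6 + 26,900,000×10.7 = 678,500,000 + 992,250,000 + 11,640,000 + 287,830,000 = 1,970,220,000
volume = 29,500,000 + 31,500,000 + 19,400,000 + 26,900,000 = 107,300,000 m³
S = 1,970,220,000 / 107,300,000 = 18.3618 ppt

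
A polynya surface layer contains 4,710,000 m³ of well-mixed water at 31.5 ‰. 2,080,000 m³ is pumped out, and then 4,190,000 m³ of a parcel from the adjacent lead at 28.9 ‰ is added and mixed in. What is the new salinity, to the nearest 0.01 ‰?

29.90 ‰

Remaining after removal: 2,630,000 m³ at 31.5 ‰ (salt = 82,845,000)
After addition: salt = 82,845,000 + 4,190,000×28.9 = 203,936,000; volume = 6,820,000 m³
S = 203,936,000 / 6,820,000 = 29.9026 ‰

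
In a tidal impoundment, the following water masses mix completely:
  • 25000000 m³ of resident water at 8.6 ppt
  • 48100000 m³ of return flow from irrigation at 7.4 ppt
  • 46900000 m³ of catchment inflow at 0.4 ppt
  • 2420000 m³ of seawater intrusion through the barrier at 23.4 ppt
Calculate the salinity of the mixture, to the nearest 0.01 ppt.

Mass of salt is conserved:
salt = 25,000,000×8.6 + 48,100,000×7.4 + 46,900,000×0.4 + 2,420,000×23.4 = 215,000,000 + 355,940,000 + 18,760,000 + 56,628,000 = 646,328,000
volume = 25,000,000 + 48,100,000 + 46,900,000 + 2,420,000 = 122,420,000 m³
S = 646,328,000 / 122,420,000 = 5.2796 ppt

5.28 ppt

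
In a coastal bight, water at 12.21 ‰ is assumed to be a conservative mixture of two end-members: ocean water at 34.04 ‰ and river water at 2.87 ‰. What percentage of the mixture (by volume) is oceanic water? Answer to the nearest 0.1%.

Let g be the oceanic fraction. Salt balance per unit volume:
g×34.04 + (1−g)×2.87 = 12.21
g = (12.21 − 2.87) / (34.04 − 2.87) = 9.34/31.17 = 0.2996

30.0%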